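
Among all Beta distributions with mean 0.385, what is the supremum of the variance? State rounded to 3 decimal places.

0.237

For fixed mean μ the Beta variance is μ(1−μ)/(α+β+1), increasing as α+β decreases.
Its least upper bound (not attained) is μ(1−μ) = 0.385·0.615 = 0.237.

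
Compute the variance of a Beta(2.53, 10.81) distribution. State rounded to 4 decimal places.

0.0107

μ = 2.53/13.34 = 0.189655; Var = μ(1−μ)/(α+β+1) = 0.1536861/14.34 = 0.0107.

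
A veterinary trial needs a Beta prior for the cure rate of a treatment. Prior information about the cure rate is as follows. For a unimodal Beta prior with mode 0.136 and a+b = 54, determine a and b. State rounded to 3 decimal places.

a = 8.072, b = 45.928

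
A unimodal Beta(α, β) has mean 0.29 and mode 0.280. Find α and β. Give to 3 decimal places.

α = 12.760, β = 31.240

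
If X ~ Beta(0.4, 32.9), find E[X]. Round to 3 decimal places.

0.012

The Beta mean is α/(α+β) = 0.4/(0.4+32.9) = 0.012.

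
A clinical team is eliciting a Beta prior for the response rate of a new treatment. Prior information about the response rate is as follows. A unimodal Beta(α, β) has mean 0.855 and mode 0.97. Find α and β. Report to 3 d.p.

α = 6.989, β = 1.185

Let s = α+β. Mean gives α = μs = 0.855s; mode gives (α−1)/(s−2) = 0.97.
Substituting: 0.855s − 1 = 0.97(s−2) = 0.97s − 1.94, so -0.115s = -0.94 and s = 8.1739.
Then α = 0.855×8.1739 = 6.989 and β = s−α = 1.185.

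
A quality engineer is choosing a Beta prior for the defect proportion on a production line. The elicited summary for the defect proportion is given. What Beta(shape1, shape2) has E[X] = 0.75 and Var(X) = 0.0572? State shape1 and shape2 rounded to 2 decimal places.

shape1 = 1.71, shape2 = 0.57

Let s = shape1+shape2. The Beta variance is μ(1−μ)/(s+1).
So s+1 = μ(1−μ)/σ² = (0.75×0.25)/0.0572 = 0.1875/0.0572 = 3.2780, giving s = 2.2780.
Then shape1 = μs = 0.75×2.2780 = 1.71 and shape2 = (1−μ)s = 0.25×2.2780 = 0.57.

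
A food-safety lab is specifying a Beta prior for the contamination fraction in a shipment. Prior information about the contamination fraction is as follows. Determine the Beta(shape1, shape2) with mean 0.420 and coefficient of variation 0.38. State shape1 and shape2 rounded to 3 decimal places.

shape1 = 3.597, shape2 = 4.967

σ = CV·μ = 0.38×0.420 = 0.15960, so σ² = 0.025472.
s+1 = μ(1−μ)/σ² = 0.243600/0.025472 = 9.5634, so s = shape1+shape2 = 8.5634.
shape1 = μs = 3.597, shape2 = (1−μ)s = 4.967.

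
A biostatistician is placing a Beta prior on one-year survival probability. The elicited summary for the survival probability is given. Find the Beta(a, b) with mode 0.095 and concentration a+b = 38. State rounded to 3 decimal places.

a = 4.420, b = 33.580

Since the density peak of Beta(a,b) is at (a−1)/(a+b−2),
a = 1 + 0.095(38−2) = 4.420 and b = 38 − 4.420 = 33.580.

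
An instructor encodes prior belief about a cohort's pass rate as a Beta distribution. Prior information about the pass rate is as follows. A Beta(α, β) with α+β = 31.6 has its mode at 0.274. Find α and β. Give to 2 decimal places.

Since the density peak of Beta(α,β) is at (α−1)/(α+β−2),
α = 1 + 0.274(31.6−2) = 9.11 and β = 31.6 − 9.11 = 22.49.

α = 9.11, β = 22.49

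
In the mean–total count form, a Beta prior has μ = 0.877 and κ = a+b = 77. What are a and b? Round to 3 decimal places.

a = 67.529, b = 9.471

Split κ in proportion μ : (1−μ): a = 0.877·77 = 67.529, b = 77 − 67.529 = 9.471.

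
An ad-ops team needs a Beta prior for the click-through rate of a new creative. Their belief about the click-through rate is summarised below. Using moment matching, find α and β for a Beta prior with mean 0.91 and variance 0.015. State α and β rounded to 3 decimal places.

α = 4.059, β = 0.401

By moment matching, α+β = μ(1−μ)/σ² − 1 = (0.91·0.09)/0.015 − 1 = 5.4600 − 1 = 4.4600.
Since α/(α+β) = μ, α = 0.91·4.4600 = 4.059 and β = 0.09·4.4600 = 0.401.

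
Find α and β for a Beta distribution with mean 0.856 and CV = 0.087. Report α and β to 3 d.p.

σ = CV·μ = 0.087×0.856 = 0.07447, so σ² = 0.005546.
s+1 = μ(1−μ)/σ² = 0.123264/0.005546 = 22.2254, so s = α+β = 21.2254.
α = μs = 18.169, β = (1−μ)s = 3.056.

α = 18.169, β = 3.056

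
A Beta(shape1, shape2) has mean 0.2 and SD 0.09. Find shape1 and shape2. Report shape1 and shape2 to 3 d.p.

First σ² = 0.0081. Setting shape1 = μn, shape2 = (1−μ)n with n = shape1+shape2,
μ(1−μ)/(n+1) = 0.0081 ⇒ n+1 = 0.16/0.0081 = 19.7531 ⇒ n = 18.7531.
Hence shape1 = 0.2×18.7531 = 3.751, shape2 = 0.8×18.7531 = 15.002.

shape1 = 3.751, shape2 = 15.002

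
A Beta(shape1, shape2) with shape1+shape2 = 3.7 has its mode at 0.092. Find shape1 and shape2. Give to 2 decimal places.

shape1 = 1.16, shape2 = 2.54

Mode = (shape1−1)/(κ−2) with κ = shape1+shape2, so shape1−1 = 0.092·1.7 = 0.16.
shape1 = 1.16; shape2 = κ − shape1 = 2.54.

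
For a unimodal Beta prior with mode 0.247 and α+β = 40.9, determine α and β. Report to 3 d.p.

α = 10.608, β = 30.292

Mode = (α−1)/(κ−2) with κ = α+β, so α−1 = 0.247·38.9 = 9.608.
α = 10.608; β = κ − α = 30.292.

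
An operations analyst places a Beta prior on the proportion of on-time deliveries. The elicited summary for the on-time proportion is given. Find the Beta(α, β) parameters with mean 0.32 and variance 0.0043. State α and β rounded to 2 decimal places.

α = 15.87, β = 33.73

By moment matching, α+β = μ(1−μ)/σ² − 1 = (0.32·0.68)/0.0043 − 1 = 50.6047 − 1 = 49.6047.
Since α/(α+β) = μ, α = 0.32·49.6047 = 15.87 and β = 0.68·49.6047 = 33.73.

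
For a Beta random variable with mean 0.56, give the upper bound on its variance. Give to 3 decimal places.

For fixed mean μ the Beta variance is μ(1−μ)/(α+β+1), increasing as α+β decreases.
Its least upper bound (not attained) is μ(1−μ) = 0.56·0.44 = 0.246.

0.246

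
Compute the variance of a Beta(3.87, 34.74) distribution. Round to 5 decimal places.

Var = αβ/[(α+β)²(α+β+1)] = (3.87×34.74)/(38.61²×39.61) = 134.4438/59047.898481 = 0.00228.

0.00228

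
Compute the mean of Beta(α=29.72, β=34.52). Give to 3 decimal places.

The Beta mean is α/(α+β) = 29.72/(29.72+34.52) = 0.463.

0.463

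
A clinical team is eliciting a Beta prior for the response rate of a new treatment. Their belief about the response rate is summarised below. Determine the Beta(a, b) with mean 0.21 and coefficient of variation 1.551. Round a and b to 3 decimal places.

a = 0.118, b = 0.445

Var = (CV·μ)² = (1.551×0.21)² = 0.106087.
a+b = μ(1−μ)/Var − 1 = 0.1659/0.106087 − 1 = 0.5638.
Thus a = 0.21·0.5638 = 0.118 and b = 0.79·0.5638 = 0.445.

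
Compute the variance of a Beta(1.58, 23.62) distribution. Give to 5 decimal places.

α+β = 25.20 and αβ = 37.3196, so Var = αβ/[(α+β)²(α+β+1)] = 37.3196/16638.048000 = 0.00224.

0.00224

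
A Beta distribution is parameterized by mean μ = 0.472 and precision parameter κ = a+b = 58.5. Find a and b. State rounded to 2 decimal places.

a = 27.61, b = 30.89

a = μκ = 0.472×58.5 = 27.61 and b = (1−μ)κ = 0.528×58.5 = 30.89.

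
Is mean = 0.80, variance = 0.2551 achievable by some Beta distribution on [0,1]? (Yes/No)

A Beta with mean μ has variance μ(1−μ)/(α+β+1) < μ(1−μ).
Here μ(1−μ) = 0.80×0.20 = 0.1600, and 0.2551 ≥ 0.1600.

No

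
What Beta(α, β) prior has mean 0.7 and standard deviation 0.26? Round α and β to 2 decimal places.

σ² = 0.26² = 0.0676.
With s = α+β, Var = μ(1−μ)/(s+1), so s+1 = (0.7×0.3)/0.0676 = 3.1065 and s = 2.1065.
α = μs = 1.47, β = (1−μ)s = 0.63.

α = 1.47, β = 0.63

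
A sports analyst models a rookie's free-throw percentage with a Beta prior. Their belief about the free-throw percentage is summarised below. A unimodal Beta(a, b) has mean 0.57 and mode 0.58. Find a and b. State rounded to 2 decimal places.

a = 9.12, b = 6.88

With s = a+b: μ = a/s and mode = (a−1)/(s−2). Eliminating a = μs,
μs − 1 = m(s−2) ⇒ s(μ−m) = 1−2m ⇒ s = -0.16/-0.01 = 16.0000.
So a = μs = 9.12, b = (1−μ)s = 6.88.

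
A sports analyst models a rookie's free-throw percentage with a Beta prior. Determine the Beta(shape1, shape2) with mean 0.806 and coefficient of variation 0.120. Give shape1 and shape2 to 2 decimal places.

shape1 = 12.67, shape2 = 3.05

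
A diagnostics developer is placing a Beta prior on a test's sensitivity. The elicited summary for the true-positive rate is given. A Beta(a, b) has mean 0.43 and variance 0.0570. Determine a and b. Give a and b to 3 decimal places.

a = 1.419, b = 1.881

Write ν = a+b; then a = μν and Var = μ(1−μ)/(ν+1).
ν = μ(1−μ)/Var − 1 = 0.2451/0.0570 − 1 = 3.3000.
a = 0.43·3.3000 = 1.419, b = 0.57·3.3000 = 1.881.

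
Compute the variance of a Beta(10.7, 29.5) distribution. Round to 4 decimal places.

0.0047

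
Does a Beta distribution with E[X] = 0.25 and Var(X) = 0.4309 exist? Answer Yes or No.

A Beta with mean μ has variance μ(1−μ)/(α+β+1) < μ(1−μ).
Here μ(1−μ) = 0.25×0.75 = 0.1875, and 0.4309 ≥ 0.1875.

No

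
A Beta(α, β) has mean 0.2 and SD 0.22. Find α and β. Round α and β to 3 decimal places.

α = 0.461, β = 1.845

σ² = 0.22² = 0.0484.
With s = α+β, Var = μ(1−μ)/(s+1), so s+1 = (0.2×0.8)/0.0484 = 3.3058 and s = 2.3058.
α = μs = 0.461, β = (1−μ)s = 1.845.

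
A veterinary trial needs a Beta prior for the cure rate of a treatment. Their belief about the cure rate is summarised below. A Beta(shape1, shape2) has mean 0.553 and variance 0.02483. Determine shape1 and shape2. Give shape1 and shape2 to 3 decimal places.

shape1 = 4.952, shape2 = 4.003

Let s = shape1+shape2. The Beta variance is μ(1−μ)/(s+1).
So s+1 = μ(1−μ)/σ² = (0.553×0.447)/0.02483 = 0.247191/0.02483 = 9.9553, giving s = 8.9553.
Then shape1 = μs = 0.553×8.9553 = 4.952 and shape2 = (1−μ)s = 0.447×8.9553 = 4.003.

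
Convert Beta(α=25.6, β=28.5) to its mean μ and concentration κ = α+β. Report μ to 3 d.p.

κ = α+β = 25.6+28.5 = 54.1; μ = α/κ = 25.6/54.1 = 0.473.

μ = 0.473, κ = 54.1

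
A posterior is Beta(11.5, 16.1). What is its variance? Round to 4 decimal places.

α+β = 27.6 and αβ = 185.15, so Var = αβ/[(α+β)²(α+β+1)] = 185.15/21786.336 = 0.0085.

0.0085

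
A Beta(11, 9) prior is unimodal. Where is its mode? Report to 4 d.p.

0.5556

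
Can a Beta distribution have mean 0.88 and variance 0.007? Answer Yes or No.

Yes

For any Beta, Var(X) < E[X]·(1−E[X]).
Here μ(1−μ) = 0.88×0.12 = 0.1056, and 0.007 < 0.1056.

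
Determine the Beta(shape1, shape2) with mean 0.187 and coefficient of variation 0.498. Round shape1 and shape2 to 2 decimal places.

shape1 = 3.09, shape2 = 13.44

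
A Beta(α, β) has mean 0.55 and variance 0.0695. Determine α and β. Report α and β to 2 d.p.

α = 1.41, β = 1.15

By moment matching, α+β = μ(1−μ)/σ² − 1 = (0.55·0.45)/0.0695 − 1 = 3.5612 − 1 = 2.5612.
Since α/(α+β) = μ, α = 0.55·2.5612 = 1.41 and β = 0.45·2.5612 = 1.15.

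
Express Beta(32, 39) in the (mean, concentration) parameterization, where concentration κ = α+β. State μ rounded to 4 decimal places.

κ = α+β = 32+39 = 71; μ = α/κ = 32/71 = 0.4507.

μ = 0.4507, κ = 71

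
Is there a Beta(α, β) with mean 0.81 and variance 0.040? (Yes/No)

Yes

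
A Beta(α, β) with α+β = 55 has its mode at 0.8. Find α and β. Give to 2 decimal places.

α = 43.40, β = 11.60

Mode = (α−1)/(κ−2) with κ = α+β, so α−1 = 0.8·53 = 42.40.
α = 43.40; β = κ − α = 11.60.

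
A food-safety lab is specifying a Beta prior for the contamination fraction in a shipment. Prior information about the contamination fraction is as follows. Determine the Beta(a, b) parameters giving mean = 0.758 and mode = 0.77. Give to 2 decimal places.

With s = a+b: μ = a/s and mode = (a−1)/(s−2). Eliminating a = μs,
μs − 1 = m(s−2) ⇒ s(μ−m) = 1−2m ⇒ s = -0.54/-0.012 = 45.0000.
So a = μs = 34.11, b = (1−μ)s = 10.89.

a = 34.11, b = 10.89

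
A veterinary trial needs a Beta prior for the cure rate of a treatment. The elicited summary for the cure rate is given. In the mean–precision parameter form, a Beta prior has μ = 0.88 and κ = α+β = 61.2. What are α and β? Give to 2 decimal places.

α = 53.86, β = 7.34

Split κ in proportion μ : (1−μ): α = 0.88·61.2 = 53.86, β = 61.2 − 53.86 = 7.34.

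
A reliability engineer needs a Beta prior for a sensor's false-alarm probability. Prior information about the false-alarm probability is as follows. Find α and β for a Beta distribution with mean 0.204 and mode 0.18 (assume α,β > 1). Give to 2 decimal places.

With s = α+β: μ = α/s and mode = (α−1)/(s−2). Eliminating α = μs,
μs − 1 = m(s−2) ⇒ s(μ−m) = 1−2m ⇒ s = 0.64/0.024 = 26.6667.
So α = μs = 5.44, β = (1−μ)s = 21.23.

α = 5.44, β = 21.23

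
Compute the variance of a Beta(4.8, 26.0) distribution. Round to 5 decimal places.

0.00414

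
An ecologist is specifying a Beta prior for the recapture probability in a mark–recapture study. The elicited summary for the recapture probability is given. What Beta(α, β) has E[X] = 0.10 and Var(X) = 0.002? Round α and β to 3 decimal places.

α = 4.400, β = 39.600

By moment matching, α+β = μ(1−μ)/σ² − 1 = (0.10·0.90)/0.002 − 1 = 45.0000 − 1 = 44.0000.
Since α/(α+β) = μ, α = 0.10·44.0000 = 4.400 and β = 0.90·44.0000 = 39.600.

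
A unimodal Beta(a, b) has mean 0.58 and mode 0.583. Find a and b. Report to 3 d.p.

With s = a+b: μ = a/s and mode = (a−1)/(s−2). Eliminating a = μs,
μs − 1 = m(s−2) ⇒ s(μ−m) = 1−2m ⇒ s = -0.166/-0.003 = 55.3333.
So a = μs = 32.093, b = (1−μ)s = 23.240.

a = 32.093, b = 23.240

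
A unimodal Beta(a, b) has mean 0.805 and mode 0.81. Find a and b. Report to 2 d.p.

a = 99.82, b = 24.18

Let s = a+b. Mean gives a = μs = 0.805s; mode gives (a−1)/(s−2) = 0.81.
Substituting: 0.805s − 1 = 0.81(s−2) = 0.81s − 1.62, so -0.005s = -0.62 and s = 124.0000.
Then a = 0.805×124.0000 = 99.82 and b = s−a = 24.18.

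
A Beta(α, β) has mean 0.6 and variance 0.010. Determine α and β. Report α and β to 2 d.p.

α = 13.80, β = 9.20

Write ν = α+β; then α = μν and Var = μ(1−μ)/(ν+1).
ν = μ(1−μ)/Var − 1 = 0.24/0.010 − 1 = 23.0000.
α = 0.6·23.0000 = 13.80, β = 0.4·23.0000 = 9.20.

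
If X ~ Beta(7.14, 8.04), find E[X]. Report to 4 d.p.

0.4704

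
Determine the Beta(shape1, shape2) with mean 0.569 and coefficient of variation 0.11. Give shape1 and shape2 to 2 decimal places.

σ = CV·μ = 0.11×0.569 = 0.06259, so σ² = 0.003918.
s+1 = μ(1−μ)/σ² = 0.245239/0.003918 = 62.6008, so s = shape1+shape2 = 61.6008.
shape1 = μs = 35.05, shape2 = (1−μ)s = 26.55.

shape1 = 35.05, shape2 = 26.55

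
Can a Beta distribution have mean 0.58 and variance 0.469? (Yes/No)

The Beta variance bound is σ² < μ(1−μ).
Here μ(1−μ) = 0.58×0.42 = 0.2436, and 0.469 ≥ 0.2436.

No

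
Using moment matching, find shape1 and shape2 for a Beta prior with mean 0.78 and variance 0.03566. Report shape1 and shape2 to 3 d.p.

shape1 = 2.973, shape2 = 0.839

Write ν = shape1+shape2; then shape1 = μν and Var = μ(1−μ)/(ν+1).
ν = μ(1−μ)/Var − 1 = 0.1716/0.03566 − 1 = 3.8121.
shape1 = 0.78·3.8121 = 2.973, shape2 = 0.22·3.8121 = 0.839.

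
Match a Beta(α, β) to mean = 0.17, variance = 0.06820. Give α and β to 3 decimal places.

By moment matching, α+β = μ(1−μ)/σ² − 1 = (0.17·0.83)/0.06820 − 1 = 2.0689 − 1 = 1.0689.
Since α/(α+β) = μ, α = 0.17·1.0689 = 0.182 and β = 0.83·1.0689 = 0.887.

α = 0.182, β = 0.887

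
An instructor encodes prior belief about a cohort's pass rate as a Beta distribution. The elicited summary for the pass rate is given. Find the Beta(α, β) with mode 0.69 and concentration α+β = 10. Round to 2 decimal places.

For α,β>1 the mode is (α−1)/(α+β−2), so α = mode·(κ−2)+1 = 0.69×8+1 = 6.52.
And β = (1−mode)·(κ−2)+1 = 0.31×8+1 = 3.48.

α = 6.52, β = 3.48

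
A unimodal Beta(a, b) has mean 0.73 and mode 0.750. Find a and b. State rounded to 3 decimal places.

a = 18.250, b = 6.750

With s = a+b: μ = a/s and mode = (a−1)/(s−2). Eliminating a = μs,
μs − 1 = m(s−2) ⇒ s(μ−m) = 1−2m ⇒ s = -0.500/-0.020 = 25.0000.
So a = μs = 18.250, b = (1−μ)s = 6.750.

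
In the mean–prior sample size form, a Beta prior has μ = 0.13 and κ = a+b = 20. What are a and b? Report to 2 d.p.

a = μκ = 0.13×20 = 2.60 and b = (1−μ)κ = 0.87×20 = 17.40.

a = 2.60, b = 17.40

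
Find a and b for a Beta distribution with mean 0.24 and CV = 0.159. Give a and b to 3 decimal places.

a = 29.822, b = 94.437

Var = (CV·μ)² = (0.159×0.24)² = 0.001456.
a+b = μ(1−μ)/Var − 1 = 0.1824/0.001456 − 1 = 124.2588.
Thus a = 0.24·124.2588 = 29.822 and b = 0.76·124.2588 = 94.437.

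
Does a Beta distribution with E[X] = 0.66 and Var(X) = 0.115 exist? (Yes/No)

For any Beta, Var(X) < E[X]·(1−E[X]).
Here μ(1−μ) = 0.66×0.34 = 0.2244, and 0.115 < 0.2244.

Yes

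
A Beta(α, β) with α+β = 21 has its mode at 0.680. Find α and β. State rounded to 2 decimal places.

α = 13.92, β = 7.08

For α,β>1 the mode is (α−1)/(α+β−2), so α = mode·(κ−2)+1 = 0.680×19+1 = 13.92.
And β = (1−mode)·(κ−2)+1 = 0.320×19+1 = 7.08.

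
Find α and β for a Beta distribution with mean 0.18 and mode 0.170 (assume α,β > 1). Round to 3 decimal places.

With s = α+β: μ = α/s and mode = (α−1)/(s−2). Eliminating α = μs,
μs − 1 = m(s−2) ⇒ s(μ−m) = 1−2m ⇒ s = 0.660/0.010 = 66.0000.
So α = μs = 11.880, β = (1−μ)s = 54.120.

α = 11.880, β = 54.120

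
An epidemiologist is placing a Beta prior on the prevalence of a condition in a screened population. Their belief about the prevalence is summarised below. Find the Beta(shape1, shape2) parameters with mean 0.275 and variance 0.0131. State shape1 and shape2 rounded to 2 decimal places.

shape1 = 3.91, shape2 = 10.31

Write ν = shape1+shape2; then shape1 = μν and Var = μ(1−μ)/(ν+1).
ν = μ(1−μ)/Var − 1 = 0.199375/0.0131 − 1 = 14.2195.
shape1 = 0.275·14.2195 = 3.91, shape2 = 0.725·14.2195 = 10.31.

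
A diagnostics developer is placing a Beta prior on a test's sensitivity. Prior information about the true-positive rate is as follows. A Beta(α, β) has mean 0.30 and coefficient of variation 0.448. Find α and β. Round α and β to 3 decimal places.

σ = CV·μ = 0.448×0.30 = 0.13440, so σ² = 0.018063.
s+1 = μ(1−μ)/σ² = 0.2100/0.018063 = 11.6257, so s = α+β = 10.6257.
α = μs = 3.188, β = (1−μ)s = 7.438.

α = 3.188, β = 7.438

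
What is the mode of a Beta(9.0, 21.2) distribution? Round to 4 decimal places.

The density x^(α−1)(1−x)^(β−1) is maximised at (α−1)/(α+β−2) = 8.0/28.2 = 0.2837.

0.2837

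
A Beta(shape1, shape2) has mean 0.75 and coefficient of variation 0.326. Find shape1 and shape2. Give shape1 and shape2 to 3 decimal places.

shape1 = 1.602, shape2 = 0.534

σ = CV·μ = 0.326×0.75 = 0.24450, so σ² = 0.059780.
s+1 = μ(1−μ)/σ² = 0.1875/0.059780 = 3.1365, so s = shape1+shape2 = 2.1365.
shape1 = μs = 1.602, shape2 = (1−μ)s = 0.534.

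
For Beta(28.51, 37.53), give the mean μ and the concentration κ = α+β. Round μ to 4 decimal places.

κ = α+β = 28.51+37.53 = 66.04; μ = α/κ = 28.51/66.04 = 0.4317.

μ = 0.4317, κ = 66.04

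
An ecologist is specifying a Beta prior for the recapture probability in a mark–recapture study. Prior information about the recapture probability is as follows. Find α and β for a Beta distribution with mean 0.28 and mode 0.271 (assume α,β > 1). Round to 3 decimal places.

α = 14.249, β = 36.640

Let s = α+β. Mean gives α = μs = 0.28s; mode gives (α−1)/(s−2) = 0.271.
Substituting: 0.28s − 1 = 0.271(s−2) = 0.271s − 0.542, so 0.009s = 0.458 and s = 50.8889.
Then α = 0.28×50.8889 = 14.249 and β = s−α = 36.640.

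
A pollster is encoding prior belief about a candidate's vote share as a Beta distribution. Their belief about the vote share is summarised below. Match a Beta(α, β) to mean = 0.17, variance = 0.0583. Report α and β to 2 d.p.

α = 0.24, β = 1.18

By moment matching, α+β = μ(1−μ)/σ² − 1 = (0.17·0.83)/0.0583 − 1 = 2.4202 − 1 = 1.4202.
Since α/(α+β) = μ, α = 0.17·1.4202 = 0.24 and β = 0.83·1.4202 = 1.18.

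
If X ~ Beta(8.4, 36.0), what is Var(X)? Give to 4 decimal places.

μ = 8.4/44.4 = 0.189189; Var = μ(1−μ)/(α+β+1) = 0.1533966/45.4 = 0.0034.

0.0034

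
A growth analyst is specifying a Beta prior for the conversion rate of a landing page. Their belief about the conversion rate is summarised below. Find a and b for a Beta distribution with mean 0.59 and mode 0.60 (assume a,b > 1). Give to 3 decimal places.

Let s = a+b. Mean gives a = μs = 0.59s; mode gives (a−1)/(s−2) = 0.60.
Substituting: 0.59s − 1 = 0.60(s−2) = 0.60s − 1.20, so -0.01s = -0.20 and s = 20.0000.
Then a = 0.59×20.0000 = 11.800 and b = s−a = 8.200.

a = 11.800, b = 8.200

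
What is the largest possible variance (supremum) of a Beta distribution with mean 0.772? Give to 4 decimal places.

Var = μ(1−μ)/(α+β+1), which approaches μ(1−μ) as α+β → 0.
So the supremum is μ(1−μ) = 0.772×0.228 = 0.1760.

0.1760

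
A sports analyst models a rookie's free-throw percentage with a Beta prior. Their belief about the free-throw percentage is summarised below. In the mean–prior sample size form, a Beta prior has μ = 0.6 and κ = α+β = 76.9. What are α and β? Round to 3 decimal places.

α = 46.140, β = 30.760

Split κ in proportion μ : (1−μ): α = 0.6·76.9 = 46.140, β = 76.9 − 46.140 = 30.760.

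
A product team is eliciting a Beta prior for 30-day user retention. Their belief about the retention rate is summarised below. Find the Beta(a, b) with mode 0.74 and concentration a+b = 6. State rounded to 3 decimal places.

a = 3.960, b = 2.040

Mode = (a−1)/(κ−2) with κ = a+b, so a−1 = 0.74·4 = 2.960.
a = 3.960; b = κ − a = 2.040.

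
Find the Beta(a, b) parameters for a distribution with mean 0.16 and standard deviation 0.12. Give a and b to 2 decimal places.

Variance = 0.12² = 0.0144. The moment-matching identity a+b = μ(1−μ)/Var − 1 gives
a+b = 0.1344/0.0144 − 1 = 8.3333, so a = μ·8.3333 = 1.33 and b = (1−μ)·8.3333 = 7.00.

a = 1.33, b = 7.00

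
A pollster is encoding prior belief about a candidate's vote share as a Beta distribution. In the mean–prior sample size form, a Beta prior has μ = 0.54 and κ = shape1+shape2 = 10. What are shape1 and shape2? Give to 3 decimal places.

Split κ in proportion μ : (1−μ): shape1 = 0.54·10 = 5.400, shape2 = 10 − 5.400 = 4.600.

shape1 = 5.400, shape2 = 4.600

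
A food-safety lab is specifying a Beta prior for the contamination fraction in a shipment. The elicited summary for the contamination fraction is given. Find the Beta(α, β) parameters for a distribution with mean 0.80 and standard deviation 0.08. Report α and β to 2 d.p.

α = 19.20, β = 4.80

Variance = 0.08² = 0.0064. The moment-matching identity α+β = μ(1−μ)/Var − 1 gives
α+β = 0.1600/0.0064 − 1 = 24.0000, so α = μ·24.0000 = 19.20 and β = (1−μ)·24.0000 = 4.80.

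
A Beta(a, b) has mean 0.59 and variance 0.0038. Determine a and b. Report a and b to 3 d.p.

Write ν = a+b; then a = μν and Var = μ(1−μ)/(ν+1).
ν = μ(1−μ)/Var − 1 = 0.2419/0.0038 − 1 = 62.6579.
a = 0.59·62.6579 = 36.968, b = 0.41·62.6579 = 25.690.

a = 36.968, b = 25.690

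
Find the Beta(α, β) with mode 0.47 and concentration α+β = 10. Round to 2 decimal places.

For α,β>1 the mode is (α−1)/(α+β−2), so α = mode·(κ−2)+1 = 0.47×8+1 = 4.76.
And β = (1−mode)·(κ−2)+1 = 0.53×8+1 = 5.24.

α = 4.76, β = 5.24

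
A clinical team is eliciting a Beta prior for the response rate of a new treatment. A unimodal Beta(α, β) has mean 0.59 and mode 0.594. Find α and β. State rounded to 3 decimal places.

With s = α+β: μ = α/s and mode = (α−1)/(s−2). Eliminating α = μs,
μs − 1 = m(s−2) ⇒ s(μ−m) = 1−2m ⇒ s = -0.188/-0.004 = 47.0000.
So α = μs = 27.730, β = (1−μ)s = 19.270.

α = 27.730, β = 19.270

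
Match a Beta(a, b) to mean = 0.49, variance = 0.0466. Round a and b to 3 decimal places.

Write ν = a+b; then a = μν and Var = μ(1−μ)/(ν+1).
ν = μ(1−μ)/Var − 1 = 0.2499/0.0466 − 1 = 4.3627.
a = 0.49·4.3627 = 2.138, b = 0.51·4.3627 = 2.225.

a = 2.138, b = 2.225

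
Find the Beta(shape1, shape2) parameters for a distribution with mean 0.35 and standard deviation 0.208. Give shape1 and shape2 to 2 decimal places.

First σ² = 0.043264. Setting shape1 = μn, shape2 = (1−μ)n with n = shape1+shape2,
μ(1−μ)/(n+1) = 0.043264 ⇒ n+1 = 0.2275/0.043264 = 5.2584 ⇒ n = 4.2584.
Hence shape1 = 0.35×4.2584 = 1.49, shape2 = 0.65×4.2584 = 2.77.

shape1 = 1.49, shape2 = 2.77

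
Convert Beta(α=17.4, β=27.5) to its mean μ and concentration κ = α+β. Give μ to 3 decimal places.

μ = 0.388, κ = 44.9

κ = α+β = 17.4+27.5 = 44.9; μ = α/κ = 17.4/44.9 = 0.388.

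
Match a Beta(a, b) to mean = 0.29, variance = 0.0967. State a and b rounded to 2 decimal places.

a = 0.33, b = 0.80

By moment matching, a+b = μ(1−μ)/σ² − 1 = (0.29·0.71)/0.0967 − 1 = 2.1293 − 1 = 1.1293.
Since a/(a+b) = μ, a = 0.29·1.1293 = 0.33 and b = 0.71·1.1293 = 0.80.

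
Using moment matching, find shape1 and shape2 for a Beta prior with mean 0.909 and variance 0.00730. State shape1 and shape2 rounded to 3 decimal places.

Let s = shape1+shape2. The Beta variance is μ(1−μ)/(s+1).
So s+1 = μ(1−μ)/σ² = (0.909×0.091)/0.00730 = 0.082719/0.00730 = 11.3314, giving s = 10.3314.
Then shape1 = μs = 0.909×10.3314 = 9.391 and shape2 = (1−μ)s = 0.091×10.3314 = 0.940.

shape1 = 9.391, shape2 = 0.940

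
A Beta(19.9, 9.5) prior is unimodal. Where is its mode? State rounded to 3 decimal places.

0.690

With α,β > 1, mode = (α−1)/(α+β−2) = 18.9/27.4 = 0.690.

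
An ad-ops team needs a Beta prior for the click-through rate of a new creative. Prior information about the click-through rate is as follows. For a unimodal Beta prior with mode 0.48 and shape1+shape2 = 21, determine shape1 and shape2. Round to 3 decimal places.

Mode = (shape1−1)/(κ−2) with κ = shape1+shape2, so shape1−1 = 0.48·19 = 9.120.
shape1 = 10.120; shape2 = κ − shape1 = 10.880.

shape1 = 10.120, shape2 = 10.880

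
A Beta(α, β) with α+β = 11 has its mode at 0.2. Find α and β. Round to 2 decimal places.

α = 2.80, β = 8.20

For α,β>1 the mode is (α−1)/(α+β−2), so α = mode·(κ−2)+1 = 0.2×9+1 = 2.80.
And β = (1−mode)·(κ−2)+1 = 0.8×9+1 = 8.20.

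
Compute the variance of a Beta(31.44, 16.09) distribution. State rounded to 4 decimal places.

0.0046

Var = αβ/[(α+β)²(α+β+1)] = (31.44×16.09)/(47.53²×48.53) = 505.8696/109634.166677 = 0.0046.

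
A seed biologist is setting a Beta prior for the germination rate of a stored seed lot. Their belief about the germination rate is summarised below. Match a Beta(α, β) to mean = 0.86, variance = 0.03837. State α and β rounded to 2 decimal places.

By moment matching, α+β = μ(1−μ)/σ² − 1 = (0.86·0.14)/0.03837 − 1 = 3.1379 − 1 = 2.1379.
Since α/(α+β) = μ, α = 0.86·2.1379 = 1.84 and β = 0.14·2.1379 = 0.30.

α = 1.84, β = 0.30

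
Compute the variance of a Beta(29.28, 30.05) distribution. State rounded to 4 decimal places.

0.0041

Var = αβ/[(α+β)²(α+β+1)] = (29.28×30.05)/(59.33²×60.33) = 879.8640/212364.550137 = 0.0041.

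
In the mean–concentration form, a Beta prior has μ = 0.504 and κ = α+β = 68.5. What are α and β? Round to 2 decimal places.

α = 34.52, β = 33.98

α = μκ = 0.504×68.5 = 34.52 and β = (1−μ)κ = 0.496×68.5 = 33.98.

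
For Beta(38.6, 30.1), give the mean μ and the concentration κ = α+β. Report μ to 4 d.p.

μ = 0.5619, κ = 68.7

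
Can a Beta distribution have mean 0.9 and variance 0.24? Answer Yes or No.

No

The Beta variance bound is σ² < μ(1−μ).
Here μ(1−μ) = 0.9×0.1 = 0.09, and 0.24 ≥ 0.09.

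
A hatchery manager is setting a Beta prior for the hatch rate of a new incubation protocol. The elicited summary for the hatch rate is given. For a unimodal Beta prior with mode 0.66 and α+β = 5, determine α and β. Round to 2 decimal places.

α = 2.98, β = 2.02

Since the density peak of Beta(α,β) is at (α−1)/(α+β−2),
α = 1 + 0.66(5−2) = 2.98 and β = 5 − 2.98 = 2.02.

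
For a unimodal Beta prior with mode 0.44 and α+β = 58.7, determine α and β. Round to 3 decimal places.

Since the density peak of Beta(α,β) is at (α−1)/(α+β−2),
α = 1 + 0.44(58.7−2) = 25.948 and β = 58.7 − 25.948 = 32.752.

α = 25.948, β = 32.752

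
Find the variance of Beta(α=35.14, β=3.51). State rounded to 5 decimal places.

Var = αβ/[(α+β)²(α+β+1)] = (35.14×3.51)/(38.65²×39.65) = 123.3414/59230.062125 = 0.00208.

0.00208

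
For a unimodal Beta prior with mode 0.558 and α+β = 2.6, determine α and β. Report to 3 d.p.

For α,β>1 the mode is (α−1)/(α+β−2), so α = mode·(κ−2)+1 = 0.558×0.6+1 = 1.335.
And β = (1−mode)·(κ−2)+1 = 0.442×0.6+1 = 1.265.

α = 1.335, β = 1.265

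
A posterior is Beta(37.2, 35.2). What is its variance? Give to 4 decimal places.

0.0034

α+β = 72.4 and αβ = 1309.44, so Var = αβ/[(α+β)²(α+β+1)] = 1309.44/384745.184 = 0.0034.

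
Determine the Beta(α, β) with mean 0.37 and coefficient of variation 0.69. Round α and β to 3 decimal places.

σ = CV·μ = 0.69×0.37 = 0.25530, so σ² = 0.065178.
s+1 = μ(1−μ)/σ² = 0.2331/0.065178 = 3.5764, so s = α+β = 2.5764.
α = μs = 0.953, β = (1−μ)s = 1.623.

α = 0.953, β = 1.623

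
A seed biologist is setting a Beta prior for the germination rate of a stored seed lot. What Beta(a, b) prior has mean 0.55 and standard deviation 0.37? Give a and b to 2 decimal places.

a = 0.44, b = 0.36

Variance = 0.37² = 0.1369. The moment-matching identity a+b = μ(1−μ)/Var − 1 gives
a+b = 0.2475/0.1369 − 1 = 0.8079, so a = μ·0.8079 = 0.44 and b = (1−μ)·0.8079 = 0.36.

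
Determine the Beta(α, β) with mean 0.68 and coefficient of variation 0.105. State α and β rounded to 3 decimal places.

α = 28.345, β = 13.339

σ = CV·μ = 0.105×0.68 = 0.07140, so σ² = 0.005098.
s+1 = μ(1−μ)/σ² = 0.2176/0.005098 = 42.6837, so s = α+β = 41.6837.
α = μs = 28.345, β = (1−μ)s = 13.339.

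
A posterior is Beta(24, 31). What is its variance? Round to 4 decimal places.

α+β = 55 and αβ = 744, so Var = αβ/[(α+β)²(α+β+1)] = 744/169400 = 0.0044.

0.0044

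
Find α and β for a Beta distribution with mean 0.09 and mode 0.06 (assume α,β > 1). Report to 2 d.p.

α = 2.64, β = 26.69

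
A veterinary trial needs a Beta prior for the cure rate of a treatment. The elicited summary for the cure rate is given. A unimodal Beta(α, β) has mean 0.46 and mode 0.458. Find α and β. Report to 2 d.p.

With s = α+β: μ = α/s and mode = (α−1)/(s−2). Eliminating α = μs,
μs − 1 = m(s−2) ⇒ s(μ−m) = 1−2m ⇒ s = 0.084/0.002 = 42.0000.
So α = μs = 19.32, β = (1−μ)s = 22.68.

α = 19.32, β = 22.68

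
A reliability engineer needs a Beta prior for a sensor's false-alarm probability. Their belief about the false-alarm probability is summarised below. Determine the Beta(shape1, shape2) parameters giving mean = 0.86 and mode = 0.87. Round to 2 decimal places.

shape1 = 63.64, shape2 = 10.36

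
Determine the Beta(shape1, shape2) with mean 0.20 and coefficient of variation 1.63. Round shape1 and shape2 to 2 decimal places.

shape1 = 0.10, shape2 = 0.40

σ = CV·μ = 1.63×0.20 = 0.32600, so σ² = 0.106276.
s+1 = μ(1−μ)/σ² = 0.1600/0.106276 = 1.5055, so s = shape1+shape2 = 0.5055.
shape1 = μs = 0.10, shape2 = (1−μ)s = 0.40.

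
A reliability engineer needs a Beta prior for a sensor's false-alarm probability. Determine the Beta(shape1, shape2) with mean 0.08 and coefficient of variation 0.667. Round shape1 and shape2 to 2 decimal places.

shape1 = 1.99, shape2 = 22.86

Var = (CV·μ)² = (0.667×0.08)² = 0.002847.
shape1+shape2 = μ(1−μ)/Var − 1 = 0.0736/0.002847 − 1 = 24.8491.
Thus shape1 = 0.08·24.8491 = 1.99 and shape2 = 0.92·24.8491 = 22.86.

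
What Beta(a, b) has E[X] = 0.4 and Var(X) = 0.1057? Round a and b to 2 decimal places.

a = 0.51, b = 0.76

Write ν = a+b; then a = μν and Var = μ(1−μ)/(ν+1).
ν = μ(1−μ)/Var − 1 = 0.24/0.1057 − 1 = 1.2706.
a = 0.4·1.2706 = 0.51, b = 0.6·1.2706 = 0.76.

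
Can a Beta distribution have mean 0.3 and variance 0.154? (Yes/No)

Yes

For any Beta, Var(X) < E[X]·(1−E[X]).
Here μ(1−μ) = 0.3×0.7 = 0.21, and 0.154 < 0.21.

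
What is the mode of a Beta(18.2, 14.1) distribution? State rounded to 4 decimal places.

0.5677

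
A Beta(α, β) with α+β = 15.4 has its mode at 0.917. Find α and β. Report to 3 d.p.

α = 13.288, β = 2.112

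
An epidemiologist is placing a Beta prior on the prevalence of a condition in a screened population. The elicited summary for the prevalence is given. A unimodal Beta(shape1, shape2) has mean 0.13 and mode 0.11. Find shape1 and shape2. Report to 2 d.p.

Let s = shape1+shape2. Mean gives shape1 = μs = 0.13s; mode gives (shape1−1)/(s−2) = 0.11.
Substituting: 0.13s − 1 = 0.11(s−2) = 0.11s − 0.22, so 0.02s = 0.78 and s = 39.0000.
Then shape1 = 0.13×39.0000 = 5.07 and shape2 = s−shape1 = 33.93.

shape1 = 5.07, shape2 = 33.93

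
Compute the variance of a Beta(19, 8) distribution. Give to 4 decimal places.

0.0074

μ = 19/27 = 0.703704; Var = μ(1−μ)/(α+β+1) = 0.2085048/28 = 0.0074.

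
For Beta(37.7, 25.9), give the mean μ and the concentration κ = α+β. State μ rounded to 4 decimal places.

κ = α+β = 37.7+25.9 = 63.6; μ = α/κ = 37.7/63.6 = 0.5928.

μ = 0.5928, κ = 63.6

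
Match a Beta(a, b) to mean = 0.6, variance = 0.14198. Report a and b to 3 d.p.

a = 0.414, b = 0.276

By moment matching, a+b = μ(1−μ)/σ² − 1 = (0.6·0.4)/0.14198 − 1 = 1.6904 − 1 = 0.6904.
Since a/(a+b) = μ, a = 0.6·0.6904 = 0.414 and b = 0.4·0.6904 = 0.276.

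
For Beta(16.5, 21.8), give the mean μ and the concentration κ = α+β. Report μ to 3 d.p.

κ = α+β = 16.5+21.8 = 38.3; μ = α/κ = 16.5/38.3 = 0.431.

μ = 0.431, κ = 38.3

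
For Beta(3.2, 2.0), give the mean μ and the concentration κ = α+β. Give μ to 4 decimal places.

μ = 0.6154, κ = 5.2

κ = α+β = 3.2+2.0 = 5.2; μ = α/κ = 3.2/5.2 = 0.6154.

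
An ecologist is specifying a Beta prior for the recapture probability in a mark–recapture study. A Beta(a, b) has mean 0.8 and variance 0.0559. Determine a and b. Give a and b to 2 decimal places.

a = 1.49, b = 0.37

Write ν = a+b; then a = μν and Var = μ(1−μ)/(ν+1).
ν = μ(1−μ)/Var − 1 = 0.16/0.0559 − 1 = 1.8623.
a = 0.8·1.8623 = 1.49, b = 0.2·1.8623 = 0.37.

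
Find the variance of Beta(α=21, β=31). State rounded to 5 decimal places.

0.00454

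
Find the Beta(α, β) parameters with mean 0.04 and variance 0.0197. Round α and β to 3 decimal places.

α = 0.038, β = 0.911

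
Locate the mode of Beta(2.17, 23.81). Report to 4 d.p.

The density x^(α−1)(1−x)^(β−1) is maximised at (α−1)/(α+β−2) = 1.17/23.98 = 0.0488.

0.0488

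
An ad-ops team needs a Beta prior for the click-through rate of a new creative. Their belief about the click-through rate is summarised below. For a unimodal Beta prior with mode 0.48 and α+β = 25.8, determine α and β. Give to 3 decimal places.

Since the density peak of Beta(α,β) is at (α−1)/(α+β−2),
α = 1 + 0.48(25.8−2) = 12.424 and β = 25.8 − 12.424 = 13.376.

α = 12.424, β = 13.376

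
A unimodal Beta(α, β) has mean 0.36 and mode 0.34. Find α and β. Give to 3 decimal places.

Let s = α+β. Mean gives α = μs = 0.36s; mode gives (α−1)/(s−2) = 0.34.
Substituting: 0.36s − 1 = 0.34(s−2) = 0.34s − 0.68, so 0.02s = 0.32 and s = 16.0000.
Then α = 0.36×16.0000 = 5.760 and β = s−α = 10.240.

α = 5.760, β = 10.240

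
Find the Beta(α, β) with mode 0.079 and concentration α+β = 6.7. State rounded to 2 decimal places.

α = 1.37, β = 5.33

For α,β>1 the mode is (α−1)/(α+β−2), so α = mode·(κ−2)+1 = 0.079×4.7+1 = 1.37.
And β = (1−mode)·(κ−2)+1 = 0.921×4.7+1 = 5.33.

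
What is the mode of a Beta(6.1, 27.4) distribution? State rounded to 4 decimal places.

0.1619

With α,β > 1, mode = (α−1)/(α+β−2) = 5.1/31.5 = 0.1619.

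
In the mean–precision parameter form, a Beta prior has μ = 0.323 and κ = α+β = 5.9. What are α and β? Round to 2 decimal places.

α = 1.91, β = 3.99

Split κ in proportion μ : (1−μ): α = 0.323·5.9 = 1.91, β = 5.9 − 1.91 = 3.99.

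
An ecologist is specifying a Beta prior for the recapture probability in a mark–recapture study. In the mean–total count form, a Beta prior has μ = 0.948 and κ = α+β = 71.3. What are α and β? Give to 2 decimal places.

α = 67.59, β = 3.71

Split κ in proportion μ : (1−μ): α = 0.948·71.3 = 67.59, β = 71.3 − 67.59 = 3.71.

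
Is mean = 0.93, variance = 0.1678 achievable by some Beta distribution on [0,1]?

No

For any Beta, Var(X) < E[X]·(1−E[X]).
Here μ(1−μ) = 0.93×0.07 = 0.0651, and 0.1678 ≥ 0.0651.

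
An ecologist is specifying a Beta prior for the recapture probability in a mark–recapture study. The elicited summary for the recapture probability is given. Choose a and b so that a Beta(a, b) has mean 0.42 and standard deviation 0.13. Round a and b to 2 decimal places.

a = 5.63, b = 7.78

Variance = 0.13² = 0.0169. The moment-matching identity a+b = μ(1−μ)/Var − 1 gives
a+b = 0.2436/0.0169 − 1 = 13.4142, so a = μ·13.4142 = 5.63 and b = (1−μ)·13.4142 = 7.78.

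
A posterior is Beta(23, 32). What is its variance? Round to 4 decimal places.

0.0043

Var = αβ/[(α+β)²(α+β+1)] = (23×32)/(55²×56) = 736/169400 = 0.0043.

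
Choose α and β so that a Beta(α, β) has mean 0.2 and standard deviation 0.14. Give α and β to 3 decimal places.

Variance = 0.14² = 0.0196. The moment-matching identity α+β = μ(1−μ)/Var − 1 gives
α+β = 0.16/0.0196 − 1 = 7.1633, so α = μ·7.1633 = 1.433 and β = (1−μ)·7.1633 = 5.731.

α = 1.433, β = 5.731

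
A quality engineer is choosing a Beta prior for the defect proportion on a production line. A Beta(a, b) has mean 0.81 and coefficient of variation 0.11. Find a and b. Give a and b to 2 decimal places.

Var = (CV·μ)² = (0.11×0.81)² = 0.007939.
a+b = μ(1−μ)/Var − 1 = 0.1539/0.007939 − 1 = 18.3858.
Thus a = 0.81·18.3858 = 14.89 and b = 0.19·18.3858 = 3.49.

a = 14.89, b = 3.49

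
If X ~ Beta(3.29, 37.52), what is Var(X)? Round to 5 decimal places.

0.00177

Var = αβ/[(α+β)²(α+β+1)] = (3.29×37.52)/(40.81²×41.81) = 123.4408/69632.719541 = 0.00177.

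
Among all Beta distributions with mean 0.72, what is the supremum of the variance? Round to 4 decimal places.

0.2016

For fixed mean μ the Beta variance is μ(1−μ)/(α+β+1), increasing as α+β decreases.
Its least upper bound (not attained) is μ(1−μ) = 0.72·0.28 = 0.2016.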